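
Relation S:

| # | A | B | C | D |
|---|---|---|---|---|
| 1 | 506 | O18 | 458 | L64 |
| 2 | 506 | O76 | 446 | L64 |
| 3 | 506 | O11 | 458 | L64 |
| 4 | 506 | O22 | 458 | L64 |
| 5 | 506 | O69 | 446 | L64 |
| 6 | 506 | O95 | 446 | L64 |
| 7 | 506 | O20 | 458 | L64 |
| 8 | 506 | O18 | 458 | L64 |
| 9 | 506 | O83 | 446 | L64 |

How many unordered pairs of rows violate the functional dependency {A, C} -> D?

(A=506, C=458): all 5 rows agree on D — 0 pairs.
(A=506, C=446): all 4 rows agree on D — 0 pairs.

0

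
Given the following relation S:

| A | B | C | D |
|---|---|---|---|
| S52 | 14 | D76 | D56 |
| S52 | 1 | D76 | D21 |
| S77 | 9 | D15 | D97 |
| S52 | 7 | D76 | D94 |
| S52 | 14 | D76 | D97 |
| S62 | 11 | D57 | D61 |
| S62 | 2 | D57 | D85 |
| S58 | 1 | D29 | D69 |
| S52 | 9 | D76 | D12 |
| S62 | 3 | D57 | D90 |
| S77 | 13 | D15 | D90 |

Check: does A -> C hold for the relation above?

A=S52: 5 rows → C = D76, D76, D76, D76, D76 ✓
A=S77: 2 rows → C = D15, D15 ✓
A=S62: 3 rows → C = D57, D57, D57 ✓
A=S58: 1 row → C = D29 ✓
Every A value is associated with a single C value, so A -> C holds.

Yes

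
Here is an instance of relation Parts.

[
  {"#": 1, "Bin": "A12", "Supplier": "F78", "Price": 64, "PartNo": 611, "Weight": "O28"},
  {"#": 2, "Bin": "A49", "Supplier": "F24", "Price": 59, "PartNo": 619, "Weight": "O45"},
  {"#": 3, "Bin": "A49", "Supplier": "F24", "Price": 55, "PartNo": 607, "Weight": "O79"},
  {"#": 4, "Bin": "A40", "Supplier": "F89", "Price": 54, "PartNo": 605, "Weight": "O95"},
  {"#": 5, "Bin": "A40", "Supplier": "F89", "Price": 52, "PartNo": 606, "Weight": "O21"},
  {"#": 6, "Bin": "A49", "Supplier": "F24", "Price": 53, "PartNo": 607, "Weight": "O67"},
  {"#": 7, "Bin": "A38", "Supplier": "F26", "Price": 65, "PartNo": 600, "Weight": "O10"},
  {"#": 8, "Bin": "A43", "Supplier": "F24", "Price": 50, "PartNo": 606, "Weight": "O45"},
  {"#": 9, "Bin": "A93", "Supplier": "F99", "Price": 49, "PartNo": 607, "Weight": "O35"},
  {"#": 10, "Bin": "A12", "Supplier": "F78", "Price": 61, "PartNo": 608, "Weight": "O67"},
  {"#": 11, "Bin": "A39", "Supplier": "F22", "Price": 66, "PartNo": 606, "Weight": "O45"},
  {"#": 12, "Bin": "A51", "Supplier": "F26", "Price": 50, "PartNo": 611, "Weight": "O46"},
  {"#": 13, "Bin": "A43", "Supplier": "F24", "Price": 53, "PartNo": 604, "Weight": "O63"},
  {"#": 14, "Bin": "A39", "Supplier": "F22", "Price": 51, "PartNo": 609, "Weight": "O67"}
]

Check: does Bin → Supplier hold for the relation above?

Bin=A12: rows 1, 10 → Supplier = F78, F78 ✓
Bin=A49: rows 2, 3, 6 → Supplier = F24, F24, F24 ✓
Bin=A40: rows 4, 5 → Supplier = F89, F89 ✓
Bin=A38: row 7 → Supplier = F26 ✓
Bin=A43: rows 8, 13 → Supplier = F24, F24 ✓
Bin=A93: row 9 → Supplier = F99 ✓
Bin=A39: rows 11, 14 → Supplier = F22, F22 ✓
Bin=A51: row 12 → Supplier = F26 ✓
Every Bin value is associated with a single Supplier value, so Bin → Supplier holds.

Yes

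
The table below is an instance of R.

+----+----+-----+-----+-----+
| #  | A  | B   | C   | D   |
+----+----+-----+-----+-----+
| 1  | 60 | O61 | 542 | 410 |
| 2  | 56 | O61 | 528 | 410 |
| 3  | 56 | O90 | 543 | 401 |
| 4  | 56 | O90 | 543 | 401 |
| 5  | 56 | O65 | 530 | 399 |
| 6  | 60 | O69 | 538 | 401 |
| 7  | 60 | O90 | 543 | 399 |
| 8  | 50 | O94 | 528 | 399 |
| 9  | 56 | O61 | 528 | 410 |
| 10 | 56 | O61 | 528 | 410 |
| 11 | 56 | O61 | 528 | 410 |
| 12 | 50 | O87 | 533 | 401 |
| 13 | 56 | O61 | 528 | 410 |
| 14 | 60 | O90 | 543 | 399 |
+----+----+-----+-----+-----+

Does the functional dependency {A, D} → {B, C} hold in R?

(A=60, D=410): row 1 → {B,C} = (O61, 542) ✓
(A=56, D=410): rows 2, 9, 10, 11, 13 → {B,C} = (O61, 528), (O61, 528), (O61, 528), (O61, 528), (O61, 528) ✓
(A=56, D=401): rows 3, 4 → {B,C} = (O90, 543), (O90, 543) ✓
(A=56, D=399): row 5 → {B,C} = (O65, 530) ✓
(A=60, D=401): row 6 → {B,C} = (O69, 538) ✓
(A=60, D=399): rows 7, 14 → {B,C} = (O90, 543), (O90, 543) ✓
(A=50, D=399): row 8 → {B,C} = (O94, 528) ✓
(A=50, D=401): row 12 → {B,C} = (O87, 533) ✓
Every {A, D} value is associated with a single {B, C} value, so {A, D} → {B, C} holds.

Yes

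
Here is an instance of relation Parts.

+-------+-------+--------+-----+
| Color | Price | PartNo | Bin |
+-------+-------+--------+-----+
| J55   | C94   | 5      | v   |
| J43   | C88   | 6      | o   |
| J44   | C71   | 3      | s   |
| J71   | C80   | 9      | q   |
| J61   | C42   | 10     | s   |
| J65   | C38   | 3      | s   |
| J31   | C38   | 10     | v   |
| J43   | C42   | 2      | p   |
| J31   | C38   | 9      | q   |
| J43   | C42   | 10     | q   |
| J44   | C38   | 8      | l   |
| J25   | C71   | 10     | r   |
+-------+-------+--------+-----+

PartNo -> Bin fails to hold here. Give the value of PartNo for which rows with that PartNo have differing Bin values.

PartNo=5: 1 row → Bin = v ✓
PartNo=6: 1 row → Bin = o ✓
PartNo=3: 2 rows → Bin = s, s ✓
PartNo=9: 2 rows → Bin = q, q ✓
PartNo=10: 4 rows → Bin takes values {s, v, q, r} — violation
PartNo=2: 1 row → Bin = p ✓
PartNo=8: 1 row → Bin = l ✓
The only PartNo value with inconsistent Bin is PartNo=10.

10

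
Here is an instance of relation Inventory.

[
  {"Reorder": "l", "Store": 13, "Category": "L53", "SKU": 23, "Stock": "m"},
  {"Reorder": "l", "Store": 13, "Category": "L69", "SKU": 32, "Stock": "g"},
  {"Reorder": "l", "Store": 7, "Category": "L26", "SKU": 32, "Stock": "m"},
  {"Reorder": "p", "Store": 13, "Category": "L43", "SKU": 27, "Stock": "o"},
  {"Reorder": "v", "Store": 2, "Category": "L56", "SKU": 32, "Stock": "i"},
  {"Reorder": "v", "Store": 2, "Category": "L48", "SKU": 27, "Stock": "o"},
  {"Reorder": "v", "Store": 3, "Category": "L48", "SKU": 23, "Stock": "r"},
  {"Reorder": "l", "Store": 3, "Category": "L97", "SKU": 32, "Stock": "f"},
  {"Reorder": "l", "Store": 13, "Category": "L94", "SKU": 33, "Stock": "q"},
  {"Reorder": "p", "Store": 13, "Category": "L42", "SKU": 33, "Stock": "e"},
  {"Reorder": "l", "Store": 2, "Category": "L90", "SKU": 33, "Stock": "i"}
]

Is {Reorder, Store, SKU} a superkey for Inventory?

All 11 rows have distinct {Reorder, Store, SKU} values, so {Reorder, Store, SKU} → (all attributes) holds and {Reorder, Store, SKU} is a superkey.

Yes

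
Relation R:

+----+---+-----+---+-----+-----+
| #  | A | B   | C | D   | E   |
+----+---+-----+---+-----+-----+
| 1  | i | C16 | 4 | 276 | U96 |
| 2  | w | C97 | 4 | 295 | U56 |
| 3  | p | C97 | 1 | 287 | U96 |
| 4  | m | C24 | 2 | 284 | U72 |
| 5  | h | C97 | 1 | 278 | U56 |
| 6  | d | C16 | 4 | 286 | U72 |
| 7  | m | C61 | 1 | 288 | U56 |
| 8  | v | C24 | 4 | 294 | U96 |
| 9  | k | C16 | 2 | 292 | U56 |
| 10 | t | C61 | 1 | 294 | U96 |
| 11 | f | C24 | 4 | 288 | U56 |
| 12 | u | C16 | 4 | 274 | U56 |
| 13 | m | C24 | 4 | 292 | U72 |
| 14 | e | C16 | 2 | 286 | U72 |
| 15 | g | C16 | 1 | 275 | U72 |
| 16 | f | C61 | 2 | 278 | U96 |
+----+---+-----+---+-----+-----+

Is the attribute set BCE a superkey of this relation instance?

All 16 rows have distinct BCE values, so BCE → (all attributes) holds and BCE is a superkey.

Yes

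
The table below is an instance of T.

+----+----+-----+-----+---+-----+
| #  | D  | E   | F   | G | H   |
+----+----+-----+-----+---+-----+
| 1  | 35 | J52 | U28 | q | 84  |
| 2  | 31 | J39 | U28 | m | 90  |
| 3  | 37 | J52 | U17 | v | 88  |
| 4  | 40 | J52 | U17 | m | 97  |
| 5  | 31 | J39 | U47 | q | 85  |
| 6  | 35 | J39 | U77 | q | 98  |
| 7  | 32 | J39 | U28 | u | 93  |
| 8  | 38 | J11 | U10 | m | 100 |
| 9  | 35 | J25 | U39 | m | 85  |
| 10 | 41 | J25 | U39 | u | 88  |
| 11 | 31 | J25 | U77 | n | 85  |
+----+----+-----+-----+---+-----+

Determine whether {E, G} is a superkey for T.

Rows 5 and 6 have the same {E, G} value (E=J39, G=q) but are distinct tuples, so {E, G} does not determine every attribute — not a superkey.

No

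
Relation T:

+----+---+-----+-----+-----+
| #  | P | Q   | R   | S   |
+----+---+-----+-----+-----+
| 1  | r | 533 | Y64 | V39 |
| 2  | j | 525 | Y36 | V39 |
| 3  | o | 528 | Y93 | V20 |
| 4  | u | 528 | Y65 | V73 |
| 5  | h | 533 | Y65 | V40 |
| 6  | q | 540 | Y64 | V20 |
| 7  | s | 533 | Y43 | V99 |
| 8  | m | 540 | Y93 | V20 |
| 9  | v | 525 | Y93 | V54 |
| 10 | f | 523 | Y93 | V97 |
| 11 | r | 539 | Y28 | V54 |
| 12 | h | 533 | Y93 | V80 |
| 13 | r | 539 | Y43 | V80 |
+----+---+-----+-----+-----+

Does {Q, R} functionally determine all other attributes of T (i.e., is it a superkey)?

Yes

All 13 rows have distinct {Q, R} values, so {Q, R} → (all attributes) holds and {Q, R} is a superkey.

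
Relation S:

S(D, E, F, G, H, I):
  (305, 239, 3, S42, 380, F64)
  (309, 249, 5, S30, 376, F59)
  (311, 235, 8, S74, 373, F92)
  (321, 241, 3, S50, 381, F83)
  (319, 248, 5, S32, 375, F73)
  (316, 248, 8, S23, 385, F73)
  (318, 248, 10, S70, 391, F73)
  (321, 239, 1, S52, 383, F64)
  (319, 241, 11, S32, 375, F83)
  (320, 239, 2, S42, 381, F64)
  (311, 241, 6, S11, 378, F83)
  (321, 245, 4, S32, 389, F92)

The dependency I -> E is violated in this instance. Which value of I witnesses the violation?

F92

I=F64: 3 rows → E = 239, 239, 239 ✓
I=F59: 1 row → E = 249 ✓
I=F92: 2 rows → E takes values {235, 245} — violation
I=F83: 3 rows → E = 241, 241, 241 ✓
I=F73: 3 rows → E = 248, 248, 248 ✓
The only I value with inconsistent E is I=F92.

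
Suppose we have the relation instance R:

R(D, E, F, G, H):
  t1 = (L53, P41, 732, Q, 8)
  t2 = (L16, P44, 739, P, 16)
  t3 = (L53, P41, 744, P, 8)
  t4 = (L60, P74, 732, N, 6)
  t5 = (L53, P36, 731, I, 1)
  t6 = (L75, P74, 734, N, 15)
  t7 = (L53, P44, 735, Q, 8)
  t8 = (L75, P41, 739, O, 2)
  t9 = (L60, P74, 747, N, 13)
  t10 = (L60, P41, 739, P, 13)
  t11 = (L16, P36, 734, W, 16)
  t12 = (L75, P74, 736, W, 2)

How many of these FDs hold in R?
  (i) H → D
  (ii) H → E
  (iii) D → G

1

(i) H → D: every LHS value maps to a single RHS value — holds.
(ii) H → E: H=8: rows 1, 3, 7 → E takes values {P41, P44} — violation; H=16: rows 2, 11 → E takes values {P44, P36} — violation; H=2: rows 8, 12 → E takes values {P41, P74} — violation; H=13: rows 9, 10 → E takes values {P74, P41} — violation — fails.
(iii) D → G: D=L53: rows 1, 3, 5, 7 → G takes values {Q, P, I} — violation; D=L16: rows 2, 11 → G takes values {P, W} — violation; D=L60: rows 4, 9, 10 → G takes values {N, P} — violation; D=L75: rows 6, 8, 12 → G takes values {N, O, W} — violation — fails.
1 of the 3 dependencies holds.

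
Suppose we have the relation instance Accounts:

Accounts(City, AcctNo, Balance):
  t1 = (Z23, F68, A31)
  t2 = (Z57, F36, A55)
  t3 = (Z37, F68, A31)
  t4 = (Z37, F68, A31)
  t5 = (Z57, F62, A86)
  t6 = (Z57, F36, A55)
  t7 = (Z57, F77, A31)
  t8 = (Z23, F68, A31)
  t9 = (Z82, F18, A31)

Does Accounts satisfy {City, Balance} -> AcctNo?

Yes

(City=Z23, Balance=A31): rows 1, 8 → AcctNo = F68, F68 ✓
(City=Z57, Balance=A55): rows 2, 6 → AcctNo = F36, F36 ✓
(City=Z37, Balance=A31): rows 3, 4 → AcctNo = F68, F68 ✓
(City=Z57, Balance=A86): row 5 → AcctNo = F62 ✓
(City=Z57, Balance=A31): row 7 → AcctNo = F77 ✓
(City=Z82, Balance=A31): row 9 → AcctNo = F18 ✓
Every {City, Balance} value is associated with a single AcctNo value, so {City, Balance} -> AcctNo holds.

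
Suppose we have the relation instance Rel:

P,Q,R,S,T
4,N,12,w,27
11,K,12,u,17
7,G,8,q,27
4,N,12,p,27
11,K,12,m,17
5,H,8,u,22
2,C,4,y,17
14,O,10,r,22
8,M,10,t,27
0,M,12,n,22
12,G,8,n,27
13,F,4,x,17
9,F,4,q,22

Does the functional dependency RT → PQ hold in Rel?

(R=12, T=27): 2 rows → {P,Q} = (4, N), (4, N) ✓
(R=12, T=17): 2 rows → {P,Q} = (11, K), (11, K) ✓
(R=8, T=27): 2 rows → {P,Q} takes values {(7, G), (12, G)} — violation
(R=8, T=22): 1 row → {P,Q} = (5, H) ✓
(R=4, T=17): 2 rows → {P,Q} takes values {(2, C), (13, F)} — violation
(R=10, T=22): 1 row → {P,Q} = (14, O) ✓
(R=10, T=27): 1 row → {P,Q} = (8, M) ✓
(R=12, T=22): 1 row → {P,Q} = (0, M) ✓
(R=4, T=22): 1 row → {P,Q} = (9, F) ✓
Two rows agree on RT but differ on PQ, so RT → PQ does not hold.

No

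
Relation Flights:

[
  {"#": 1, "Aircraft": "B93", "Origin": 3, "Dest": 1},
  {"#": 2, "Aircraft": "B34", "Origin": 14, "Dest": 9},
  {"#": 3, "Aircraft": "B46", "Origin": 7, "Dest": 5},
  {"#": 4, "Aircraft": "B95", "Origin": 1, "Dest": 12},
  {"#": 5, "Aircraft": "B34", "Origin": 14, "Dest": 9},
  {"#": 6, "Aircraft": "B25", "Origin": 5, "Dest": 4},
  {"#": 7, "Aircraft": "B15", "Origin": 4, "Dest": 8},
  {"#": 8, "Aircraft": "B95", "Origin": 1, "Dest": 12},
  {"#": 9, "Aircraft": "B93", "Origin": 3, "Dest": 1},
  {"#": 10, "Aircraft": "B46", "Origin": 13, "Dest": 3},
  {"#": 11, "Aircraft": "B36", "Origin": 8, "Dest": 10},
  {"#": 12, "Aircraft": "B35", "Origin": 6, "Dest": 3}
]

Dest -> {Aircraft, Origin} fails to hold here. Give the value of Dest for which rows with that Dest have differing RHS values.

3

Dest=1: rows 1, 9 → {Aircraft,Origin} = (B93, 3), (B93, 3) ✓
Dest=9: rows 2, 5 → {Aircraft,Origin} = (B34, 14), (B34, 14) ✓
Dest=5: row 3 → {Aircraft,Origin} = (B46, 7) ✓
Dest=12: rows 4, 8 → {Aircraft,Origin} = (B95, 1), (B95, 1) ✓
Dest=4: row 6 → {Aircraft,Origin} = (B25, 5) ✓
Dest=8: row 7 → {Aircraft,Origin} = (B15, 4) ✓
Dest=3: rows 10, 12 → {Aircraft,Origin} takes values {(B46, 13), (B35, 6)} — violation
Dest=10: row 11 → {Aircraft,Origin} = (B36, 8) ✓
The only Dest value with inconsistent RHS is Dest=3.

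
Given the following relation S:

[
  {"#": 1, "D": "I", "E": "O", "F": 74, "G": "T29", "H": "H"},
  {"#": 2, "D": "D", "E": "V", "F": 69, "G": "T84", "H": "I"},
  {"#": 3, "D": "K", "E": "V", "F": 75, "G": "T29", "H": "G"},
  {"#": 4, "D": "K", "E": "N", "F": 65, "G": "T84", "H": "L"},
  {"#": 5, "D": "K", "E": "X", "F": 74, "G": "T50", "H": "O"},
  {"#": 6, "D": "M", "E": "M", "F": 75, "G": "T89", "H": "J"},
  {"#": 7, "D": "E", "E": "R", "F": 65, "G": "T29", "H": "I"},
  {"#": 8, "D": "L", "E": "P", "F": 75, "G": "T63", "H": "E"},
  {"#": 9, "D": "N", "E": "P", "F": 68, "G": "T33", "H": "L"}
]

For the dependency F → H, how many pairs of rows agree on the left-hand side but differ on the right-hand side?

F=74: violating pairs (1,5) — 1 pair.
F=75: violating pairs (3,6), (3,8), (6,8) — 3 pairs.
F=65: violating pairs (4,7) — 1 pair.

5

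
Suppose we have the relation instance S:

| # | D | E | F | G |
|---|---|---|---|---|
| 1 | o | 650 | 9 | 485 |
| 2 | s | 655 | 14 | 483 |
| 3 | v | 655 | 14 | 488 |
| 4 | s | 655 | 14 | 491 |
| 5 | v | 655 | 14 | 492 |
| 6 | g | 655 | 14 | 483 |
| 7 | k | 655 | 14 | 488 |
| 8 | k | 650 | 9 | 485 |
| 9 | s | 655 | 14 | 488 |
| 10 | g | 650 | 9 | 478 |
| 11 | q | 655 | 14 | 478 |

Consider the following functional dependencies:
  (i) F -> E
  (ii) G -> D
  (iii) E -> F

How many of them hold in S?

2

(i) F -> E: every LHS value maps to a single RHS value — holds.
(ii) G -> D: G=485: rows 1, 8 → D takes values {o, k} — violation; G=483: rows 2, 6 → D takes values {s, g} — violation; G=488: rows 3, 7, 9 → D takes values {v, k, s} — violation; G=478: rows 10, 11 → D takes values {g, q} — violation — fails.
(iii) E -> F: every LHS value maps to a single RHS value — holds.
2 of the 3 dependencies hold.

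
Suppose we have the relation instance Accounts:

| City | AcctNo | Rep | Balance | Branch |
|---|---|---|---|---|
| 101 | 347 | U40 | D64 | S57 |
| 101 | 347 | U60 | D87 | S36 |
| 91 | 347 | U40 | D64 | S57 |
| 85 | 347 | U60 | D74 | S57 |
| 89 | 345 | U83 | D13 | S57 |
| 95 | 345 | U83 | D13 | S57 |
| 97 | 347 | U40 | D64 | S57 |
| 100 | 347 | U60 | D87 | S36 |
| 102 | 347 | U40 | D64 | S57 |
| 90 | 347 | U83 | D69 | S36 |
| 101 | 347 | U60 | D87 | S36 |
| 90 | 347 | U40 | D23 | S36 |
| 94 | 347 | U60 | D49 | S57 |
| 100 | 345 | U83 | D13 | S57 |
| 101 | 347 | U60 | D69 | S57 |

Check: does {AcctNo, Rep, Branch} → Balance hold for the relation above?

No

(AcctNo=347, Rep=U40, Branch=S57): 4 rows → Balance = D64, D64, D64, D64 ✓
(AcctNo=347, Rep=U60, Branch=S36): 3 rows → Balance = D87, D87, D87 ✓
(AcctNo=347, Rep=U60, Branch=S57): 3 rows → Balance takes values {D74, D49, D69} — violation
(AcctNo=345, Rep=U83, Branch=S57): 3 rows → Balance = D13, D13, D13 ✓
(AcctNo=347, Rep=U83, Branch=S36): 1 row → Balance = D69 ✓
(AcctNo=347, Rep=U40, Branch=S36): 1 row → Balance = D23 ✓
Two rows agree on {AcctNo, Rep, Branch} but differ on Balance, so {AcctNo, Rep, Branch} → Balance does not hold.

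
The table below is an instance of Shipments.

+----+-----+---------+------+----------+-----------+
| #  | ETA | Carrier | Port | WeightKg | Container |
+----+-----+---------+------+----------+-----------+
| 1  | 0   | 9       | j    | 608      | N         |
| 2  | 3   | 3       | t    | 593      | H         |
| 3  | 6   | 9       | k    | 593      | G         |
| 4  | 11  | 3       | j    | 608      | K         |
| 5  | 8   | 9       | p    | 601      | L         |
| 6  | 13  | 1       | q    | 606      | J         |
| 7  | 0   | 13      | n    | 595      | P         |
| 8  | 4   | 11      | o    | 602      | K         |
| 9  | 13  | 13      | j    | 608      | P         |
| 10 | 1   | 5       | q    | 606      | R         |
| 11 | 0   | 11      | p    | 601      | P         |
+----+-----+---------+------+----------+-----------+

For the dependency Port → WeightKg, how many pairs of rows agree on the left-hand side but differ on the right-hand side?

Port=j: all 3 rows agree on WeightKg — 0 pairs.
Port=p: all 2 rows agree on WeightKg — 0 pairs.
Port=q: all 2 rows agree on WeightKg — 0 pairs.

0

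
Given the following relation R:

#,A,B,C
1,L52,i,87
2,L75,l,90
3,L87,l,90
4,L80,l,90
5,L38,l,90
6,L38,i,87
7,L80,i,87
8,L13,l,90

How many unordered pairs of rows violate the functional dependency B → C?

B=i: all 3 rows agree on C — 0 pairs.
B=l: all 5 rows agree on C — 0 pairs.

0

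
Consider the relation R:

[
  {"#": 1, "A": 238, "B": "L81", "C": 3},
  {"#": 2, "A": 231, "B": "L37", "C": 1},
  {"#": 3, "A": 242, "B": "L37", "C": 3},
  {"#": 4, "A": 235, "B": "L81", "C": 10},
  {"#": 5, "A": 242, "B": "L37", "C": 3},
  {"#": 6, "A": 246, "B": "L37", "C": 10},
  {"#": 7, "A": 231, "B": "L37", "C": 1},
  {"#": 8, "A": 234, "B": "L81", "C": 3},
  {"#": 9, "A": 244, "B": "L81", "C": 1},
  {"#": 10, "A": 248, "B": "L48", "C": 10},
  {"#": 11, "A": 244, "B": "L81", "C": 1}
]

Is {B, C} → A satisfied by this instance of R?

No

(B=L81, C=3): rows 1, 8 → A takes values {238, 234} — violation
(B=L37, C=1): rows 2, 7 → A = 231, 231 ✓
(B=L37, C=3): rows 3, 5 → A = 242, 242 ✓
(B=L81, C=10): row 4 → A = 235 ✓
(B=L37, C=10): row 6 → A = 246 ✓
(B=L81, C=1): rows 9, 11 → A = 244, 244 ✓
(B=L48, C=10): row 10 → A = 248 ✓
Two rows agree on {B, C} but differ on A, so {B, C} → A does not hold.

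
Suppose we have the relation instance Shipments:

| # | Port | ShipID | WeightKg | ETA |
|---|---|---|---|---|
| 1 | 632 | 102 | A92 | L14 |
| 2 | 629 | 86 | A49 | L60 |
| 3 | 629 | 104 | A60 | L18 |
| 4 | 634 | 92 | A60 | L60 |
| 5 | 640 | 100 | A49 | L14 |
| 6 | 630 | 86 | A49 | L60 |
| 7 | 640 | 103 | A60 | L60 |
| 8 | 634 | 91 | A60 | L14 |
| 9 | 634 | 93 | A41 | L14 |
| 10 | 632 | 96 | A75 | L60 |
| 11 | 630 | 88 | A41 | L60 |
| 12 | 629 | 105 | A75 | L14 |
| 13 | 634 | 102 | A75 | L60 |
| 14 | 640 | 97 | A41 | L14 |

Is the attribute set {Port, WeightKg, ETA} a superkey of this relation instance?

Yes

All 14 rows have distinct {Port, WeightKg, ETA} values, so {Port, WeightKg, ETA} → (all attributes) holds and {Port, WeightKg, ETA} is a superkey.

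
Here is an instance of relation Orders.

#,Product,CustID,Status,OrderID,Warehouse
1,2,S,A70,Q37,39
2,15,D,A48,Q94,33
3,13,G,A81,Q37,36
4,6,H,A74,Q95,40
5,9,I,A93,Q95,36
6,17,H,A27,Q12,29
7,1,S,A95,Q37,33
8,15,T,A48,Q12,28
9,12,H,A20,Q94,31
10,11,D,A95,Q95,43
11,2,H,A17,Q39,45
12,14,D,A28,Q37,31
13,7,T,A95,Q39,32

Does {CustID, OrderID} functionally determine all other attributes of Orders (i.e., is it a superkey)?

No

Rows 1 and 7 have the same {CustID, OrderID} value (CustID=S, OrderID=Q37) but are distinct tuples, so {CustID, OrderID} does not determine every attribute — not a superkey.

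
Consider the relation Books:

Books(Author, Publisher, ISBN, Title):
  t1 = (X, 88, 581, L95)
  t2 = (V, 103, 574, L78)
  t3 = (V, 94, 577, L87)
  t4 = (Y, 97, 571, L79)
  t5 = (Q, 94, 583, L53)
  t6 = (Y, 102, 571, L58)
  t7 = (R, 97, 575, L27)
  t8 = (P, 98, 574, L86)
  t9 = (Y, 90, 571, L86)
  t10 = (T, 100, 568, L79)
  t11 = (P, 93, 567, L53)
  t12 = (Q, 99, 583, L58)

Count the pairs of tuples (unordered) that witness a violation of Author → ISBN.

Author=V: violating pairs (2,3) — 1 pair.
Author=Y: all 3 rows agree on ISBN — 0 pairs.
Author=Q: all 2 rows agree on ISBN — 0 pairs.
Author=P: violating pairs (8,11) — 1 pair.

2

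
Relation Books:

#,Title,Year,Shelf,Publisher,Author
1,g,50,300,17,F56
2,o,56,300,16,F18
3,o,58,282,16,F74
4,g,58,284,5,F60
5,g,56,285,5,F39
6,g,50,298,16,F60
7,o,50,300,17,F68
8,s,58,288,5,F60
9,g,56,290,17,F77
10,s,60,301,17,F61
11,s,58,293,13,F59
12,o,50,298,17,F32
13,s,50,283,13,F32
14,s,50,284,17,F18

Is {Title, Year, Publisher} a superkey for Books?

No

Rows 7 and 12 have the same {Title, Year, Publisher} value (Title=o, Year=50, Publisher=17) but are distinct tuples, so {Title, Year, Publisher} does not determine every attribute — not a superkey.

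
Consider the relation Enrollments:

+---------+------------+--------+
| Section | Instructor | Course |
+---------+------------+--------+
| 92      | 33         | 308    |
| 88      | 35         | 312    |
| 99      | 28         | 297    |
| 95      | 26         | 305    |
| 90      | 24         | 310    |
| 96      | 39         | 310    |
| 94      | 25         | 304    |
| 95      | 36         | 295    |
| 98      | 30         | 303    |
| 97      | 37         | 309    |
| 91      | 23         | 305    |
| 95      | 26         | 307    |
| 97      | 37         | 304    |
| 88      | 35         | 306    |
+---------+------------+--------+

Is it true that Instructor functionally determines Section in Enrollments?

Yes

Instructor=33: 1 row → Section = 92 ✓
Instructor=35: 2 rows → Section = 88, 88 ✓
Instructor=28: 1 row → Section = 99 ✓
Instructor=26: 2 rows → Section = 95, 95 ✓
Instructor=24: 1 row → Section = 90 ✓
Instructor=39: 1 row → Section = 96 ✓
Instructor=25: 1 row → Section = 94 ✓
Instructor=36: 1 row → Section = 95 ✓
Instructor=30: 1 row → Section = 98 ✓
Instructor=37: 2 rows → Section = 97, 97 ✓
Instructor=23: 1 row → Section = 91 ✓
Every Instructor value is associated with a single Section value, so Instructor → Section holds.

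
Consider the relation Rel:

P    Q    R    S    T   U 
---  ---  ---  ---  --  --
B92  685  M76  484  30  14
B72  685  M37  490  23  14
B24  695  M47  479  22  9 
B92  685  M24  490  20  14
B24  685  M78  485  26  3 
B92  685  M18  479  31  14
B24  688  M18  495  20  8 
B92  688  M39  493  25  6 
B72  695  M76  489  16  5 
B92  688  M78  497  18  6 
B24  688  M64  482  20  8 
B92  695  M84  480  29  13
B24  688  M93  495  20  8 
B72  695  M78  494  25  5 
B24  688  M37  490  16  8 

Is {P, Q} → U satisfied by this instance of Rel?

(P=B92, Q=685): 3 rows → U = 14, 14, 14 ✓
(P=B72, Q=685): 1 row → U = 14 ✓
(P=B24, Q=695): 1 row → U = 9 ✓
(P=B24, Q=685): 1 row → U = 3 ✓
(P=B24, Q=688): 4 rows → U = 8, 8, 8, 8 ✓
(P=B92, Q=688): 2 rows → U = 6, 6 ✓
(P=B72, Q=695): 2 rows → U = 5, 5 ✓
(P=B92, Q=695): 1 row → U = 13 ✓
Every {P, Q} value is associated with a single U value, so {P, Q} → U holds.

Yes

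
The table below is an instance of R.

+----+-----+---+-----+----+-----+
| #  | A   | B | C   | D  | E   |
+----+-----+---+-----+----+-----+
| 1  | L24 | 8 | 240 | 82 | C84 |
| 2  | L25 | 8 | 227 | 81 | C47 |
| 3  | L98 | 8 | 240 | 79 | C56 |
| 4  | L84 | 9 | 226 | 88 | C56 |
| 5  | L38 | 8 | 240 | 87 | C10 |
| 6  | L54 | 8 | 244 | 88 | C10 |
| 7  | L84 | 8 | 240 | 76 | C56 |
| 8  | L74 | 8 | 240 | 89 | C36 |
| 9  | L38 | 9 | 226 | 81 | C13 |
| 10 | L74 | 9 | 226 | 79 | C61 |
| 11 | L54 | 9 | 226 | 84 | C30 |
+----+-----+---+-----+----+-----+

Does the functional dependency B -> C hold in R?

No

B=8: rows 1, 2, 3, 5, 6, 7, 8 → C takes values {240, 227, 244} — violation
B=9: rows 4, 9, 10, 11 → C = 226, 226, 226, 226 ✓
Two rows agree on B but differ on C, so B -> C does not hold.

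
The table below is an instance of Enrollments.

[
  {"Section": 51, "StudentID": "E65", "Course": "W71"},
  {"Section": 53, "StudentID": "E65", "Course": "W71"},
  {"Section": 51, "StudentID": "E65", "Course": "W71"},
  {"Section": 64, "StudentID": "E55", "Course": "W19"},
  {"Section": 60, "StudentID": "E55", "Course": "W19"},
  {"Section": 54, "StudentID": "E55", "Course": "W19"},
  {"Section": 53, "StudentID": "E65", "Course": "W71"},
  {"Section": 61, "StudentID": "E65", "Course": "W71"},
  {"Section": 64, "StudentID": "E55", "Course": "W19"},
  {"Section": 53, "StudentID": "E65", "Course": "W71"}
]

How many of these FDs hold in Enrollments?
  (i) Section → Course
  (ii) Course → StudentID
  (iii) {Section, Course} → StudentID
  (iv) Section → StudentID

(i) Section → Course: every LHS value maps to a single RHS value — holds.
(ii) Course → StudentID: every LHS value maps to a single RHS value — holds.
(iii) {Section, Course} → StudentID: every LHS value maps to a single RHS value — holds.
(iv) Section → StudentID: every LHS value maps to a single RHS value — holds.
4 of the 4 dependencies hold.

4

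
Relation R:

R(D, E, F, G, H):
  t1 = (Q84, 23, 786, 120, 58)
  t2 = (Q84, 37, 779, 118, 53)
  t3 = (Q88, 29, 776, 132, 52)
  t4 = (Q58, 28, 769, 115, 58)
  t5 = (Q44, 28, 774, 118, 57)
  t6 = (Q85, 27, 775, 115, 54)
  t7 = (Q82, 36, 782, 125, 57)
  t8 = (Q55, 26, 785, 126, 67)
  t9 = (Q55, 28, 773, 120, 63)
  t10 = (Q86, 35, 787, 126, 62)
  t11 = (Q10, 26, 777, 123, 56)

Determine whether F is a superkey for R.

All 11 rows have distinct F values, so F → (all attributes) holds and F is a superkey.

Yes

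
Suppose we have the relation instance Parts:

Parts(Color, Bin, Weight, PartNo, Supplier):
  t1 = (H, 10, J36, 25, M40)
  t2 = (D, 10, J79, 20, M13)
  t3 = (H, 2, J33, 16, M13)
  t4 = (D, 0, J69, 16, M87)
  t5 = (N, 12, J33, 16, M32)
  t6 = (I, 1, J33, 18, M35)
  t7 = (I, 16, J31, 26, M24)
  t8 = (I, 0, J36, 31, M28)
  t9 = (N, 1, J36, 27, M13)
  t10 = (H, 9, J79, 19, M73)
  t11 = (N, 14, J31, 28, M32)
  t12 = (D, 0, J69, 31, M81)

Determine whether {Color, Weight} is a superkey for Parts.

No

Rows 4 and 12 have the same {Color, Weight} value (Color=D, Weight=J69) but are distinct tuples, so {Color, Weight} does not determine every attribute — not a superkey.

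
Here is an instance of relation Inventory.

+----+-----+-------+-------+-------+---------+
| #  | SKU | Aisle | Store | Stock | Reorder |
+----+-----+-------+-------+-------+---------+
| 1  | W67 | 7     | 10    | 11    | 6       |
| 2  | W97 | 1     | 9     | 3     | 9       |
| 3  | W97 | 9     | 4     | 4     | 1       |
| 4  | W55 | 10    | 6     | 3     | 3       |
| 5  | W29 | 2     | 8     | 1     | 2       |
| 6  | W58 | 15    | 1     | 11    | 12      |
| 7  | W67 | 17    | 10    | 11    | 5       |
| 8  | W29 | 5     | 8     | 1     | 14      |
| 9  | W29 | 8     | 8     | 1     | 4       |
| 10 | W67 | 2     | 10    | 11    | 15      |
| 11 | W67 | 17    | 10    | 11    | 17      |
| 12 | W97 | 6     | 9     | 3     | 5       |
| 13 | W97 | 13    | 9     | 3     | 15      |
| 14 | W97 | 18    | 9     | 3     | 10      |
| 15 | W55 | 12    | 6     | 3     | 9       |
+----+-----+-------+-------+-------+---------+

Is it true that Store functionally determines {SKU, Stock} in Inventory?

Store=10: rows 1, 7, 10, 11 → {SKU,Stock} = (W67, 11), (W67, 11), (W67, 11), (W67, 11) ✓
Store=9: rows 2, 12, 13, 14 → {SKU,Stock} = (W97, 3), (W97, 3), (W97, 3), (W97, 3) ✓
Store=4: row 3 → {SKU,Stock} = (W97, 4) ✓
Store=6: rows 4, 15 → {SKU,Stock} = (W55, 3), (W55, 3) ✓
Store=8: rows 5, 8, 9 → {SKU,Stock} = (W29, 1), (W29, 1), (W29, 1) ✓
Store=1: row 6 → {SKU,Stock} = (W58, 11) ✓
Every Store value is associated with a single {SKU, Stock} value, so Store → {SKU, Stock} holds.

Yes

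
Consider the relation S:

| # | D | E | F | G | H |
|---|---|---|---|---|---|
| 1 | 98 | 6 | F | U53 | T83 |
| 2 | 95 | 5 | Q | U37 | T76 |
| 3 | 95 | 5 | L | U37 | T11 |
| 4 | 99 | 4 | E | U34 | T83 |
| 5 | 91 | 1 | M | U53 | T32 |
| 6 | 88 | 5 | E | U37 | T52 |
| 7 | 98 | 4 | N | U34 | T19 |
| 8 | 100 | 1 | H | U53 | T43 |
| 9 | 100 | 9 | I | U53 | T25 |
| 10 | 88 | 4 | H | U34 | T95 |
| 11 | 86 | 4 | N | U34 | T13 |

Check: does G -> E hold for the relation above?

G=U53: rows 1, 5, 8, 9 → E takes values {6, 1, 9} — violation
G=U37: rows 2, 3, 6 → E = 5, 5, 5 ✓
G=U34: rows 4, 7, 10, 11 → E = 4, 4, 4, 4 ✓
Two rows agree on G but differ on E, so G -> E does not hold.

No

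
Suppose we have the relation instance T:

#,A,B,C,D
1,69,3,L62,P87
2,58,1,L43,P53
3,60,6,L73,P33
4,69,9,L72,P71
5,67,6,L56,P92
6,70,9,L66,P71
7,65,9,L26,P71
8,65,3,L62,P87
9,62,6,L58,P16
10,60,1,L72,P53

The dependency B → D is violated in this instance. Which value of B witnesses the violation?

6

B=3: rows 1, 8 → D = P87, P87 ✓
B=1: rows 2, 10 → D = P53, P53 ✓
B=6: rows 3, 5, 9 → D takes values {P33, P92, P16} — violation
B=9: rows 4, 6, 7 → D = P71, P71, P71 ✓
The only B value with inconsistent D is B=6.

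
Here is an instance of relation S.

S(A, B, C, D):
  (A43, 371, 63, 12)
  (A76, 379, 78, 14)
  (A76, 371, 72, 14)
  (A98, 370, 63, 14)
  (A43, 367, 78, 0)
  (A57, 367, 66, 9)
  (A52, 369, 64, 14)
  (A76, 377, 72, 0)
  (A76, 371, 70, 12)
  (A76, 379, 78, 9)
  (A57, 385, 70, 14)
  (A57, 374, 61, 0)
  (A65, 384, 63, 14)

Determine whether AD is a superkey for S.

Two distinct rows share (A=A76, D=14), so AD does not determine every attribute — not a superkey.

No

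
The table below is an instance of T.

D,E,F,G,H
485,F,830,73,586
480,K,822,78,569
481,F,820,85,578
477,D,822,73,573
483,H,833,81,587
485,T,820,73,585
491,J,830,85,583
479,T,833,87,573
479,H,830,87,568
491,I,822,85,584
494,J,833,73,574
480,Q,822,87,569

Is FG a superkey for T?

Yes

All 12 rows have distinct FG values, so FG → (all attributes) holds and FG is a superkey.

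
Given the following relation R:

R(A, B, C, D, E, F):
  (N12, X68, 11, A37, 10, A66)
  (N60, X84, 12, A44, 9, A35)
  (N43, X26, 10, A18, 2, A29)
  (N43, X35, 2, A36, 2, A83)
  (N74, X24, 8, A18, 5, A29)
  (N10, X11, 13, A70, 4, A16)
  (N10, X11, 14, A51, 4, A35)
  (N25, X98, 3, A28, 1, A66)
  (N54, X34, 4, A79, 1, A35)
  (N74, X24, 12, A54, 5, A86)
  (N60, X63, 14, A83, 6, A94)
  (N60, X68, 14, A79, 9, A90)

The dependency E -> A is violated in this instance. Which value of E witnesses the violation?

1

E=10: 1 row → A = N12 ✓
E=9: 2 rows → A = N60, N60 ✓
E=2: 2 rows → A = N43, N43 ✓
E=5: 2 rows → A = N74, N74 ✓
E=4: 2 rows → A = N10, N10 ✓
E=1: 2 rows → A takes values {N25, N54} — violation
E=6: 1 row → A = N60 ✓
The only E value with inconsistent A is E=1.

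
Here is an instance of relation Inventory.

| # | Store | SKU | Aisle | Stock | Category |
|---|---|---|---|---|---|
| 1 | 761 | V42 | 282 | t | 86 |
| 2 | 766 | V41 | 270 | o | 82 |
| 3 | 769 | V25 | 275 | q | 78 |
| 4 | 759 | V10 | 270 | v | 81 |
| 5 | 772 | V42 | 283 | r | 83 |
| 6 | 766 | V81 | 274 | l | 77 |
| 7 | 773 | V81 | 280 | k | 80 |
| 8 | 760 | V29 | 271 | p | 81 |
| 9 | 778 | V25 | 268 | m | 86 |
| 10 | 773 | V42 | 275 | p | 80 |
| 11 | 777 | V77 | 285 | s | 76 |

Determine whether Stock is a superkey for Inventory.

Rows 8 and 10 have the same Stock value Stock=p but are distinct tuples, so Stock does not determine every attribute — not a superkey.

No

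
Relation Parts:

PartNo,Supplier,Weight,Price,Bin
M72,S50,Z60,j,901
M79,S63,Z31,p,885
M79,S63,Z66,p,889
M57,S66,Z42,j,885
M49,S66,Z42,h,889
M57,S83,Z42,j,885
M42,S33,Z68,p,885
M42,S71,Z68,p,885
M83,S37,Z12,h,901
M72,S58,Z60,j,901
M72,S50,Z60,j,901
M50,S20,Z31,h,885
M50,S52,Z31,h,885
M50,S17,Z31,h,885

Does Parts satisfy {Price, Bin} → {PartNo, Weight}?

No

(Price=j, Bin=901): 3 rows → {PartNo,Weight} = (M72, Z60), (M72, Z60), (M72, Z60) ✓
(Price=p, Bin=885): 3 rows → {PartNo,Weight} takes values {(M79, Z31), (M42, Z68)} — violation
(Price=p, Bin=889): 1 row → {PartNo,Weight} = (M79, Z66) ✓
(Price=j, Bin=885): 2 rows → {PartNo,Weight} = (M57, Z42), (M57, Z42) ✓
(Price=h, Bin=889): 1 row → {PartNo,Weight} = (M49, Z42) ✓
(Price=h, Bin=901): 1 row → {PartNo,Weight} = (M83, Z12) ✓
(Price=h, Bin=885): 3 rows → {PartNo,Weight} = (M50, Z31), (M50, Z31), (M50, Z31) ✓
Two rows agree on {Price, Bin} but differ on {PartNo, Weight}, so {Price, Bin} → {PartNo, Weight} does not hold.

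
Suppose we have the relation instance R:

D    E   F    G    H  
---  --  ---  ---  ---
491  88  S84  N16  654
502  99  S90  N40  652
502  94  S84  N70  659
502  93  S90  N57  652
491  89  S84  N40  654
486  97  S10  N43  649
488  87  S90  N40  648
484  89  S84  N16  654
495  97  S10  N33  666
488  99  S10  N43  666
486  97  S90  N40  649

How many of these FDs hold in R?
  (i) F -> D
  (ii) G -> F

(i) F -> D: F=S84: 4 rows → D takes values {491, 502, 484} — violation; F=S90: 4 rows → D takes values {502, 488, 486} — violation; F=S10: 3 rows → D takes values {486, 495, 488} — violation — fails.
(ii) G -> F: G=N40: 4 rows → F takes values {S90, S84} — violation — fails.
None of the 2 dependencies hold.

0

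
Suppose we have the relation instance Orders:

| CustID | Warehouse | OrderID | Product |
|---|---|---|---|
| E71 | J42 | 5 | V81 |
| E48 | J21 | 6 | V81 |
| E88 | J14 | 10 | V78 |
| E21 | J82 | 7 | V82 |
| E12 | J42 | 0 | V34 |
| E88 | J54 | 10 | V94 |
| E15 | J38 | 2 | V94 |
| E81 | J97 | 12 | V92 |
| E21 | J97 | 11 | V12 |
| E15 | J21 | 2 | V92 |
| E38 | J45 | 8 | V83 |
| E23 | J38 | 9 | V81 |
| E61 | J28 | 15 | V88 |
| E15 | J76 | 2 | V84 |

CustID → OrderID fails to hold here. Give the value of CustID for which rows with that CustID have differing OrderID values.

CustID=E71: 1 row → OrderID = 5 ✓
CustID=E48: 1 row → OrderID = 6 ✓
CustID=E88: 2 rows → OrderID = 10, 10 ✓
CustID=E21: 2 rows → OrderID takes values {7, 11} — violation
CustID=E12: 1 row → OrderID = 0 ✓
CustID=E15: 3 rows → OrderID = 2, 2, 2 ✓
CustID=E81: 1 row → OrderID = 12 ✓
CustID=E38: 1 row → OrderID = 8 ✓
CustID=E23: 1 row → OrderID = 9 ✓
CustID=E61: 1 row → OrderID = 15 ✓
The only CustID value with inconsistent OrderID is CustID=E21.

E21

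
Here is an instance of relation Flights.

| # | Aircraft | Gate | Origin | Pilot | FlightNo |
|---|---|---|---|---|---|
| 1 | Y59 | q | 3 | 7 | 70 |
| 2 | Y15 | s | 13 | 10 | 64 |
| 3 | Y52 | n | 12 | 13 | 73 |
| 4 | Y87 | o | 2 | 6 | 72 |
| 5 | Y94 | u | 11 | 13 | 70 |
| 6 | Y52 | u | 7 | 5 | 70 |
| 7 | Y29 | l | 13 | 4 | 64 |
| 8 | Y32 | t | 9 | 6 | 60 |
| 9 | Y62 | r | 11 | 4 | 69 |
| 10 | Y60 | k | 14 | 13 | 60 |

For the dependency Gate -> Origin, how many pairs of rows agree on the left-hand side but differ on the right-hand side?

1

Gate=u: violating pairs (5,6) — 1 pair.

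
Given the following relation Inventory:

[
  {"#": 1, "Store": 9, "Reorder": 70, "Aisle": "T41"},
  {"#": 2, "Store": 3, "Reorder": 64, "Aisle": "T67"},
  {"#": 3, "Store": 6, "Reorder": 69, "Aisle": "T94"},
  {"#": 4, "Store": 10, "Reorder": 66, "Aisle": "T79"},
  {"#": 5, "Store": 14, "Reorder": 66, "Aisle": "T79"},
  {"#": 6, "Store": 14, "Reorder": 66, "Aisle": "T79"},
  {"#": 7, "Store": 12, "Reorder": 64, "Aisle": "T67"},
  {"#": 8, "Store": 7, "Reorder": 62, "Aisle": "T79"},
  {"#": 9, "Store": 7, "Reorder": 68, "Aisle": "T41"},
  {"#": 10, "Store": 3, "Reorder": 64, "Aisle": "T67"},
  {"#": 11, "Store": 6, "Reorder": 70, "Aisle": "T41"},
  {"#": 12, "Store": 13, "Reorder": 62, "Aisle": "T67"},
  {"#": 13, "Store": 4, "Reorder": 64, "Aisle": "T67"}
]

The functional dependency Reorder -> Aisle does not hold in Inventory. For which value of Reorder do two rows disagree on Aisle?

Reorder=70: rows 1, 11 → Aisle = T41, T41 ✓
Reorder=64: rows 2, 7, 10, 13 → Aisle = T67, T67, T67, T67 ✓
Reorder=69: row 3 → Aisle = T94 ✓
Reorder=66: rows 4, 5, 6 → Aisle = T79, T79, T79 ✓
Reorder=62: rows 8, 12 → Aisle takes values {T79, T67} — violation
Reorder=68: row 9 → Aisle = T41 ✓
The only Reorder value with inconsistent Aisle is Reorder=62.

62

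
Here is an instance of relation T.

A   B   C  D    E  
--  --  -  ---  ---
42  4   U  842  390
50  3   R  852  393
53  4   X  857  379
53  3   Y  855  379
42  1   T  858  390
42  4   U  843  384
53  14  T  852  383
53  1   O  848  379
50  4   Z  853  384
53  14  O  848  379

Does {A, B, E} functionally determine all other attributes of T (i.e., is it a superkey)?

All 10 rows have distinct {A, B, E} values, so {A, B, E} → (all attributes) holds and {A, B, E} is a superkey.

Yes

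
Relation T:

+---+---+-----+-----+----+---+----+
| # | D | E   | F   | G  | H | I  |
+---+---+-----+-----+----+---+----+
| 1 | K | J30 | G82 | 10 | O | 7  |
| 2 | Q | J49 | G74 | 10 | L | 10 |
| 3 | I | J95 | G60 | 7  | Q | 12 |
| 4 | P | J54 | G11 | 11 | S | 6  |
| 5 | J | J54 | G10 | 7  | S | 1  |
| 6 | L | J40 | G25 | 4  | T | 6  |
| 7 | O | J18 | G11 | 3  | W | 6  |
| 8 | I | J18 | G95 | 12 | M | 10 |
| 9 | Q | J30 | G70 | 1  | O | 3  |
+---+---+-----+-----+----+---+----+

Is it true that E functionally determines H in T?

E=J30: rows 1, 9 → H = O, O ✓
E=J49: row 2 → H = L ✓
E=J95: row 3 → H = Q ✓
E=J54: rows 4, 5 → H = S, S ✓
E=J40: row 6 → H = T ✓
E=J18: rows 7, 8 → H takes values {W, M} — violation
Two rows agree on E but differ on H, so E → H does not hold.

No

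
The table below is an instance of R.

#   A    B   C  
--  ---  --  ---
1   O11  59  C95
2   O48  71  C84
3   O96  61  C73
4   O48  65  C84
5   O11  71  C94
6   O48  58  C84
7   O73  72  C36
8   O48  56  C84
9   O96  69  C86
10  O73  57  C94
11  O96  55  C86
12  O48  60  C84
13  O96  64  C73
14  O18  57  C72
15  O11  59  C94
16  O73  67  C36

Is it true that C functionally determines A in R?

C=C95: row 1 → A = O11 ✓
C=C84: rows 2, 4, 6, 8, 12 → A = O48, O48, O48, O48, O48 ✓
C=C73: rows 3, 13 → A = O96, O96 ✓
C=C94: rows 5, 10, 15 → A takes values {O11, O73} — violation
C=C36: rows 7, 16 → A = O73, O73 ✓
C=C86: rows 9, 11 → A = O96, O96 ✓
C=C72: row 14 → A = O18 ✓
Two rows agree on C but differ on A, so C → A does not hold.

No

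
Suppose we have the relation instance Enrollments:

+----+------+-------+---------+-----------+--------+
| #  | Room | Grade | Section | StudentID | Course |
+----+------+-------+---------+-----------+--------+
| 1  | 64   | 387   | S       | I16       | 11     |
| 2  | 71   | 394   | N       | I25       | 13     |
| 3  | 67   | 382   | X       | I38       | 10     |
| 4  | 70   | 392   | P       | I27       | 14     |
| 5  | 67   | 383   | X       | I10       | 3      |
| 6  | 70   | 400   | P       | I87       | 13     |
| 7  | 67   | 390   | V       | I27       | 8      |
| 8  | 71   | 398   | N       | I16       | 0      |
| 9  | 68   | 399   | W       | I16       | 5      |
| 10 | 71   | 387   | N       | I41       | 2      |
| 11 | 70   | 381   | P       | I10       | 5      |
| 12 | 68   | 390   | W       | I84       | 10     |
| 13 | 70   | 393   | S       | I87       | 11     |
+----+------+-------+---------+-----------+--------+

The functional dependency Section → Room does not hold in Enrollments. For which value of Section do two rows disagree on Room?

Section=S: rows 1, 13 → Room takes values {64, 70} — violation
Section=N: rows 2, 8, 10 → Room = 71, 71, 71 ✓
Section=X: rows 3, 5 → Room = 67, 67 ✓
Section=P: rows 4, 6, 11 → Room = 70, 70, 70 ✓
Section=V: row 7 → Room = 67 ✓
Section=W: rows 9, 12 → Room = 68, 68 ✓
The only Section value with inconsistent Room is Section=S.

S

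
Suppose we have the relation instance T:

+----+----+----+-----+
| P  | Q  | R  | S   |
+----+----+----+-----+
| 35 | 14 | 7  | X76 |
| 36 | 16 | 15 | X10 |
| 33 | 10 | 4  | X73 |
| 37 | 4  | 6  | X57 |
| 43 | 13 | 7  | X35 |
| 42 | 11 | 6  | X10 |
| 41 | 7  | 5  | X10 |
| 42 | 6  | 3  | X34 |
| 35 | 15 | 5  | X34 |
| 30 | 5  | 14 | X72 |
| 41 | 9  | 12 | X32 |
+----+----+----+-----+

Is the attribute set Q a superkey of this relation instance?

All 11 rows have distinct Q values, so Q → (all attributes) holds and Q is a superkey.

Yes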